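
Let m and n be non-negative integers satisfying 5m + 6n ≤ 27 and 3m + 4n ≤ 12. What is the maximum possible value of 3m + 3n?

(m,n)=(4,0): 5·4+6·0=20≤27, 3·4+4·0=12≤12, objective 12.
(m,n)=(3,0): 5·3+6·0=15≤27, 3·3+4·0=9≤12, objective 9.
No feasible integer point exceeds 12.

12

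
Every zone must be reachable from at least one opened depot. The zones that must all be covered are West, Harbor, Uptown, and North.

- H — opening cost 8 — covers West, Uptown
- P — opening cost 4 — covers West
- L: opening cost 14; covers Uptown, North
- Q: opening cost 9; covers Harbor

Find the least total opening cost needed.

27

The greedy cost-per-new-zone heuristic would pick H, Q, and L for 31, but a cheaper cover exists.
Choose P, L, and Q: together they cover West, Harbor, Uptown, North — every zone.
Total opening cost: 4 + 14 + 9 = 27.
No cover costs less than 27.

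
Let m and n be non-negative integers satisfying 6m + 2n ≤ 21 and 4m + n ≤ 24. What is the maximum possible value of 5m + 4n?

(m,n)=(0,10) is feasible, giving 40.
(m,n)=(0,9) is feasible, giving 36.
Maximum is 40 at (m,n)=(0,10).

40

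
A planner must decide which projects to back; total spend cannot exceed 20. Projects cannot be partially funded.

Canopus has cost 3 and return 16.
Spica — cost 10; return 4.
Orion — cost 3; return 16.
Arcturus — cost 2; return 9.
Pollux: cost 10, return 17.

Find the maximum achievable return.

Canopus + Orion + Pollux: cost 3 + 3 + 10 = 16 ≤ 20, return 16 + 16 + 17 = 49.
Canopus + Spica + Orion + Arcturus: cost 3 + 10 + 3 + 2 = 18 ≤ 20, return 16 + 4 + 16 + 9 = 45.
Canopus + Orion + Arcturus + Pollux: cost 3 + 3 + 2 + 10 = 18 ≤ 20, return 16 + 16 + 9 + 17 = 58.
Best is Canopus, Orion, Arcturus, and Pollux with total return 58.

58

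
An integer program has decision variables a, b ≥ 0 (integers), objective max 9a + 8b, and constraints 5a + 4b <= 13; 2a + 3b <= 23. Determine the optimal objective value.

The continuous relaxation peaks at (0, 3.25) with value 26.00; rounding to a feasible lattice point costs some objective.
(a,b)=(1,2): 5·1+4·2=13≤13, 2·1+3·2=8≤23, objective 25.
(a,b)=(0,3): 5·0+4·3=12≤13, 2·0+3·3=9≤23, objective 24.
The best lattice point is (1,2), giving 25.

25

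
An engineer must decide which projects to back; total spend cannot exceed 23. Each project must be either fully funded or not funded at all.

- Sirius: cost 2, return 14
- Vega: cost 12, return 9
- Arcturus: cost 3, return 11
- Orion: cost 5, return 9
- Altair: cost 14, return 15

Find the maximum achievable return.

Treat it as a binary knapsack problem.
Sirius + Arcturus + Altair: cost 2 + 3 + 14 = 19 ≤ 23, return 14 + 11 + 15 = 40.
Sirius + Vega + Arcturus + Orion: cost 2 + 12 + 3 + 5 = 22 ≤ 23, return 14 + 9 + 11 + 9 = 43.
Best is Sirius, Vega, Arcturus, and Orion with total return 43.

43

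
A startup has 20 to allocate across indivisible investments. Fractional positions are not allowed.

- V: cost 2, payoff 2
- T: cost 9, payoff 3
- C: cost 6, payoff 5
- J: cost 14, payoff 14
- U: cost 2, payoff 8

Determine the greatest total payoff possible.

24

Treat it as a binary knapsack problem.
C + J: cost 6 + 14 = 20 ≤ 20, payoff 5 + 14 = 19.
V + J + U: cost 2 + 14 + 2 = 18 ≤ 20, payoff 2 + 14 + 8 = 24.
J + U: cost 14 + 2 = 16 ≤ 20, payoff 14 + 8 = 22.
Best is V, J, and U with total payoff 24.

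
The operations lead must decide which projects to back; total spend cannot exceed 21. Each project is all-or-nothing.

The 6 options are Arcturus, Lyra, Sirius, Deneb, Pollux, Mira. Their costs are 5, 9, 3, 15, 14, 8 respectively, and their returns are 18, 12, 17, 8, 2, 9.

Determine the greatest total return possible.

47

This is an integer program with binary decision variables.
Allowing fractional choices, the relaxed optimum would be about 51.5, but projects are indivisible.
Arcturus + Sirius + Mira: cost 5 + 3 + 8 = 16 ≤ 21, return 18 + 17 + 9 = 44.
Arcturus + Lyra + Sirius: cost 5 + 9 + 3 = 17 ≤ 21, return 18 + 12 + 17 = 47.
Best is Arcturus, Lyra, and Sirius with total return 47.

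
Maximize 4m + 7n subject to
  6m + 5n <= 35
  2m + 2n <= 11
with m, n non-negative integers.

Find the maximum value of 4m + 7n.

(m,n)=(0,5) is feasible, giving 35.
(m,n)=(1,4) is feasible, giving 32.
Maximum is 35 at (m,n)=(0,5).

35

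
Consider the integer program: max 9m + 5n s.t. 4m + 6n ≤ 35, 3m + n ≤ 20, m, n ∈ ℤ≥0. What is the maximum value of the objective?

59

The continuous relaxation peaks at (6.07, 1.79) with value 63.57; rounding to a feasible lattice point costs some objective.
(m,n)=(6,1) is feasible, giving 59.
(m,n)=(5,2) is feasible, giving 55.
(m,n)=(6,0) is feasible, giving 54.
(m,n)=(5,1) is feasible, giving 50.
No feasible integer point exceeds 59.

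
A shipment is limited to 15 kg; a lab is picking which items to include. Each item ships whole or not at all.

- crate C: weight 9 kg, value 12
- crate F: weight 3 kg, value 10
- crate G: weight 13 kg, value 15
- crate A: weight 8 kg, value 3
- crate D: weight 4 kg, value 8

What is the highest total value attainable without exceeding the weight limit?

This is an integer program with binary decision variables.
Allowing fractional choices, the relaxed optimum would be about 28.7, but items are indivisible.
crate F + crate A + crate D: weight 3 + 8 + 4 = 15 ≤ 15, value 10 + 3 + 8 = 21.
crate C + crate F: weight 9 + 3 = 12 ≤ 15, value 12 + 10 = 22.
crate C + crate D: weight 9 + 4 = 13 ≤ 15, value 12 + 8 = 20.
Best is crate C and crate F with total value 22.

22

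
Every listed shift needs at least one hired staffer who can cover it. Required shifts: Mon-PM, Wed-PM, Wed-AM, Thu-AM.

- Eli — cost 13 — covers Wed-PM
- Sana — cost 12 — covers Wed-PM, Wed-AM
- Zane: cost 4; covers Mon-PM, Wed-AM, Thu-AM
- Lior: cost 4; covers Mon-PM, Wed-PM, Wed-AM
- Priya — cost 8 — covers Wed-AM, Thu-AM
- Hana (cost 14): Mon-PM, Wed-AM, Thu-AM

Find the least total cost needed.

Choose Zane and Lior: together they cover Mon-PM, Wed-PM, Wed-AM, Thu-AM — every shift.
Total cost: 4 + 4 = 8.
No cover costs less than 8.

8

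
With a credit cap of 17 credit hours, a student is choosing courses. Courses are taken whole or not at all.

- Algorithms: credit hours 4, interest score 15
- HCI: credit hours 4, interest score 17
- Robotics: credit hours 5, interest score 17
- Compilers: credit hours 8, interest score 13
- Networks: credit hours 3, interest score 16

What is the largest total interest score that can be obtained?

65

Take Algorithms, HCI, Robotics, and Networks: credit hours 4 + 4 + 5 + 3 = 16 ≤ 17, interest score 15 + 17 + 17 + 16 = 65.
No other feasible combination does better.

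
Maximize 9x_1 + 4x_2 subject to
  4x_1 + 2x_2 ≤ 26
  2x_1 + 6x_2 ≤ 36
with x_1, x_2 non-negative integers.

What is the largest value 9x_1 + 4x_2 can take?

Relaxing integrality, the LP optimum is 58.50 at (x_1,x_2) = (6.5, 0), which is not an integer point.
(x_1,x_2)=(6,1): 4·6+2·1=26≤26, 2·6+6·1=18≤36, objective 58.
(x_1,x_2)=(6,0): 4·6+2·0=24≤26, 2·6+6·0=12≤36, objective 54.
No feasible integer point exceeds 58.

58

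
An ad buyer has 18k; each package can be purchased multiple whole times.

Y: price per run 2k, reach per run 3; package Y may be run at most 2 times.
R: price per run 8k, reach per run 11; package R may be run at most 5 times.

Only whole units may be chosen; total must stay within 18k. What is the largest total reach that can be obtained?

25

This is a bounded integer knapsack.
Y has the best ratio (3/2); taking only Y gives at most 2×3 = 6 (stopped by the supply cap of 2).
Mixing does better — 1×Y and 2×R: price 18 ≤ 18, reach 1·3 + 2·11 = 25.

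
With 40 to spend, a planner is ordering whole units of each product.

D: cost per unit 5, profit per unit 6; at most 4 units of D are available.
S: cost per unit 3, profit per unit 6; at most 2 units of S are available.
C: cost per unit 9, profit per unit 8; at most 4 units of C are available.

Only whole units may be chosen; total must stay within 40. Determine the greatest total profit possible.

3×D, 2×S, and 2×C: cost 39 ≤ 40, profit 3·6 + 2·6 + 2·8 = 46.
4×D, 2×S, and 1×C: cost 35 ≤ 40, profit 4·6 + 2·6 + 1·8 = 44.
Best is 46.

46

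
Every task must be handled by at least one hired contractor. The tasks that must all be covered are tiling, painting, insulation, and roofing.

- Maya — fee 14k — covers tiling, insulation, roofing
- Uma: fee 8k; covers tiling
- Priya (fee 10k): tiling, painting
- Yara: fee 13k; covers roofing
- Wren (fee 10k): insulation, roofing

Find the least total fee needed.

The greedy cost-per-new-task heuristic would pick Maya and Priya for 24, but a cheaper cover exists.
Choose Priya and Wren: together they cover tiling, painting, insulation, roofing — every task.
Total fee: 10 + 10 = 20.
No cover costs less than 20.

20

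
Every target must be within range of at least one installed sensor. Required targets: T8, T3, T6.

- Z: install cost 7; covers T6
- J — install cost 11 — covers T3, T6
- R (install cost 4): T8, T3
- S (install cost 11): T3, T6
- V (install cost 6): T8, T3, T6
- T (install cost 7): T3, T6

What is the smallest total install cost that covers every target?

V alone covers T8, T3, T6 — every target.
Total install cost: 6.

6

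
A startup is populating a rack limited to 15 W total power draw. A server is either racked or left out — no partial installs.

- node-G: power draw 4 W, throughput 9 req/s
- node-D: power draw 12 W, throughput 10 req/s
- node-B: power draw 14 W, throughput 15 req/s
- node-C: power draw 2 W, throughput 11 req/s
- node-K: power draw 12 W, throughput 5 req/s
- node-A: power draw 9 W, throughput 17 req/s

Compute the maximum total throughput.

Take node-G, node-C, and node-A: power draw 4 + 2 + 9 = 15 ≤ 15, throughput 9 + 11 + 17 = 37.
No other feasible combination does better.

37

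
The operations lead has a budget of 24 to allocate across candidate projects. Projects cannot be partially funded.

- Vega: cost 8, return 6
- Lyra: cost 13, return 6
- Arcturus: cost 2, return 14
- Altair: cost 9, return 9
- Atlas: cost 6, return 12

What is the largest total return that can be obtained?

35

This is a 0-1 knapsack instance.
Take Arcturus, Altair, and Atlas: cost 2 + 9 + 6 = 17 ≤ 24, return 14 + 9 + 12 = 35.
No other feasible combination does better.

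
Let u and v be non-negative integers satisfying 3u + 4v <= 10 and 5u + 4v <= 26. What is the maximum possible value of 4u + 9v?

18

The continuous relaxation peaks at (0, 2.5) with value 22.50; rounding to a feasible lattice point costs some objective.
(u,v)=(0,2): 3·0+4·2=8≤10, 5·0+4·2=8≤26, objective 18.
(u,v)=(1,1): 3·1+4·1=7≤10, 5·1+4·1=9≤26, objective 13.
The best lattice point is (0,2), giving 18.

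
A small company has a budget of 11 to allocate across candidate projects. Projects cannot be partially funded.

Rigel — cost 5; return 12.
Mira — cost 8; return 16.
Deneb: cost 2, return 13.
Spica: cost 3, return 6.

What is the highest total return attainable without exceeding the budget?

31

Allowing fractional choices, the relaxed optimum would be about 33.0, but projects are indivisible.
Mira + Deneb: cost 8 + 2 = 10 ≤ 11, return 16 + 13 = 29.
Rigel + Deneb: cost 5 + 2 = 7 ≤ 11, return 12 + 13 = 25.
Rigel + Deneb + Spica: cost 5 + 2 + 3 = 10 ≤ 11, return 12 + 13 + 6 = 31.
Best is Rigel, Deneb, and Spica with total return 31.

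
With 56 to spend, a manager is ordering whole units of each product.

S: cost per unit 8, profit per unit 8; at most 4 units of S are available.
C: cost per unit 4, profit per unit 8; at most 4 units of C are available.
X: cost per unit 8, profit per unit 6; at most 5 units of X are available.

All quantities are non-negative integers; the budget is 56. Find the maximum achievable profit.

C has the best ratio (8/4); taking only C gives at most 4×8 = 32 (stopped by the supply cap of 4).
Mixing does better — 4×S, 4×C, and 1×X: cost 56 ≤ 56, profit 4·8 + 4·8 + 1·6 = 70.

70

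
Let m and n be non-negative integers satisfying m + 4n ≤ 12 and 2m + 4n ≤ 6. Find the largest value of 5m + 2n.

15

(m,n)=(3,0): 1·3+4·0=3≤12, 2·3+4·0=6≤6, objective 15.
(m,n)=(2,0): 1·2+4·0=2≤12, 2·2+4·0=4≤6, objective 10.
No feasible integer point exceeds 15.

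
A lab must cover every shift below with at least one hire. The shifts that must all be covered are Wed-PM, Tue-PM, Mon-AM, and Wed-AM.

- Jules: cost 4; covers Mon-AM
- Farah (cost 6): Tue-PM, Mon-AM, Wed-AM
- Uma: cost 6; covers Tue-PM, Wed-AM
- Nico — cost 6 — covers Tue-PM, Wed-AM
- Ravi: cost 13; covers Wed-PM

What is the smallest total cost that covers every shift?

Choose Farah and Ravi: together they cover Wed-PM, Tue-PM, Mon-AM, Wed-AM — every shift.
Total cost: 6 + 13 = 19.
No cover costs less than 19.

19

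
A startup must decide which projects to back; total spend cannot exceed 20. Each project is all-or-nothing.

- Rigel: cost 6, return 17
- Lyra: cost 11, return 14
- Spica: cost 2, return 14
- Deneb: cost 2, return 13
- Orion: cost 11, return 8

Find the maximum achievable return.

45

Take Rigel, Lyra, and Spica: cost 6 + 11 + 2 = 19 ≤ 20, return 17 + 14 + 14 = 45.
No other feasible combination does better.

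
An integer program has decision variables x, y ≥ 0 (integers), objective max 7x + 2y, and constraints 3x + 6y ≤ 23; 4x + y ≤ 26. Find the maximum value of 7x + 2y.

42

The continuous relaxation peaks at (6.33, 0.667) with value 45.67; rounding to a feasible lattice point costs some objective.
(x,y)=(6,0): 3·6+6·0=18≤23, 4·6+1·0=24≤26, objective 42.
(x,y)=(5,1): 3·5+6·1=21≤23, 4·5+1·1=21≤26, objective 37.
(x,y)=(5,0): 3·5+6·0=15≤23, 4·5+1·0=20≤26, objective 35.
The best lattice point is (6,0), giving 42.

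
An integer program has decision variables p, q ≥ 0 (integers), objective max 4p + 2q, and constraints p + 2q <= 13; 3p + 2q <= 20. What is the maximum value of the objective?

(p,q)=(6,1): 1·6+2·1=8≤13, 3·6+2·1=20≤20, objective 26.
(p,q)=(6,0): 1·6+2·0=6≤13, 3·6+2·0=18≤20, objective 24.
(p,q)=(5,2): 1·5+2·2=9≤13, 3·5+2·2=19≤20, objective 24.
(p,q)=(5,1): 1·5+2·1=7≤13, 3·5+2·1=17≤20, objective 22.
Maximum is 26 at (p,q)=(6,1).

26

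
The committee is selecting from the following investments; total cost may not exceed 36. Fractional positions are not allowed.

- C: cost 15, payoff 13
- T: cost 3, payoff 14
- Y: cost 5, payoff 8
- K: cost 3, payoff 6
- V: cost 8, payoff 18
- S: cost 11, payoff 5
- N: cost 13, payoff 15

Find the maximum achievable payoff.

This is an integer program with binary decision variables.
Allowing fractional choices, the relaxed optimum would be about 64.5, but investments are indivisible.
C + T + Y + K + V: cost 15 + 3 + 5 + 3 + 8 = 34 ≤ 36, payoff 13 + 14 + 8 + 6 + 18 = 59.
T + Y + K + V + N: cost 3 + 5 + 3 + 8 + 13 = 32 ≤ 36, payoff 14 + 8 + 6 + 18 + 15 = 61.
T + Y + V + N: cost 3 + 5 + 8 + 13 = 29 ≤ 36, payoff 14 + 8 + 18 + 15 = 55.
Best is T, Y, K, V, and N with total payoff 61.

61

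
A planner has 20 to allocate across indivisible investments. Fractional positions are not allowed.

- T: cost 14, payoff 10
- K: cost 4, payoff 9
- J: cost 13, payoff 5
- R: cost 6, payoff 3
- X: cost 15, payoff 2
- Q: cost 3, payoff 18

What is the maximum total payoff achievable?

32

This is an integer program with binary decision variables.
Allowing fractional choices, the relaxed optimum would be about 36.3, but investments are indivisible.
K + J + Q: cost 4 + 13 + 3 = 20 ≤ 20, payoff 9 + 5 + 18 = 32.
T + Q: cost 14 + 3 = 17 ≤ 20, payoff 10 + 18 = 28.
K + R + Q: cost 4 + 6 + 3 = 13 ≤ 20, payoff 9 + 3 + 18 = 30.
Best is K, J, and Q with total payoff 32.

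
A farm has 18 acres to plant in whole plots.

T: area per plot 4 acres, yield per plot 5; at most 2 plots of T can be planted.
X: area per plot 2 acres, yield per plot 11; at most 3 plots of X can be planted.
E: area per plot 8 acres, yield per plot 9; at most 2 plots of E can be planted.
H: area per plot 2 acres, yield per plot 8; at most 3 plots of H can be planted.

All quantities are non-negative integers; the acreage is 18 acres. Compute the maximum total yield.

62

X has the best ratio (11/2); taking only X gives at most 3×11 = 33 (stopped by the supply cap of 3).
Mixing does better — 1×T, 3×X, and 3×H: area 16 ≤ 18, yield 1·5 + 3·11 + 3·8 = 62.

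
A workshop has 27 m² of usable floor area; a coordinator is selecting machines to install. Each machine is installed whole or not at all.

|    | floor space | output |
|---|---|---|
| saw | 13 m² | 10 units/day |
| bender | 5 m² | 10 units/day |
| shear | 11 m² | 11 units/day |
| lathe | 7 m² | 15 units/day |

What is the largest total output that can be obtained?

36

Allowing fractional choices, the relaxed optimum would be about 39.1, but machines are indivisible.
bender + shear + lathe: floor space 5 + 11 + 7 = 23 ≤ 27, output 10 + 11 + 15 = 36.
saw + bender + lathe: floor space 13 + 5 + 7 = 25 ≤ 27, output 10 + 10 + 15 = 35.
shear + lathe: floor space 11 + 7 = 18 ≤ 27, output 11 + 15 = 26.
Best is bender, shear, and lathe with total output 36.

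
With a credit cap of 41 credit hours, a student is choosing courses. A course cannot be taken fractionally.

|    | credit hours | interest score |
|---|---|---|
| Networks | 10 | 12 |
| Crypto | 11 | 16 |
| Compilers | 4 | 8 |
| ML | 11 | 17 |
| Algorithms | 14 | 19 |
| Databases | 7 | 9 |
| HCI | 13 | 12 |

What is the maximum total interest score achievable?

60

Take Crypto, Compilers, ML, and Algorithms: credit hours 11 + 4 + 11 + 14 = 40 ≤ 41, interest score 16 + 8 + 17 + 19 = 60.
No other feasible combination does better.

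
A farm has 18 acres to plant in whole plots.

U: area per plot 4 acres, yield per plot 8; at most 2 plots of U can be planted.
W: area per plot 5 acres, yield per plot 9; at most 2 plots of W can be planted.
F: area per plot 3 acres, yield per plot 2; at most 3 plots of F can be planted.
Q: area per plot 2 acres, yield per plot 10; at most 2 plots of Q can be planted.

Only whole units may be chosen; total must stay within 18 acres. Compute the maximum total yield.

Take 1×U, 2×W, and 2×Q: area 18 ≤ 18, yield 1·8 + 2·9 + 2·10 = 46.
Q has the best ratio (10/2) and is taken to its limit of 2; remaining capacity is filled optimally with the others.

46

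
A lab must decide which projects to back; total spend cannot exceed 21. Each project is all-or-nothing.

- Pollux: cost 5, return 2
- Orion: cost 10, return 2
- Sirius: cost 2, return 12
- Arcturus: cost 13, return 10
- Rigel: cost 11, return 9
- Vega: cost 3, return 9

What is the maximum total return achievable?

32

Treat it as a binary knapsack problem.
Sirius + Rigel + Vega: cost 2 + 11 + 3 = 16 ≤ 21, return 12 + 9 + 9 = 30.
Sirius + Arcturus + Vega: cost 2 + 13 + 3 = 18 ≤ 21, return 12 + 10 + 9 = 31.
Pollux + Sirius + Rigel + Vega: cost 5 + 2 + 11 + 3 = 21 ≤ 21, return 2 + 12 + 9 + 9 = 32.
Best is Pollux, Sirius, Rigel, and Vega with total return 32.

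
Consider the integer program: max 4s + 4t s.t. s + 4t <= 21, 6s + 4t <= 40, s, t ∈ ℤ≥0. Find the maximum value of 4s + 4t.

32

(s,t)=(4,4) is feasible, giving 32.
(s,t)=(3,4) is feasible, giving 28.
The best lattice point is (4,4), giving 32.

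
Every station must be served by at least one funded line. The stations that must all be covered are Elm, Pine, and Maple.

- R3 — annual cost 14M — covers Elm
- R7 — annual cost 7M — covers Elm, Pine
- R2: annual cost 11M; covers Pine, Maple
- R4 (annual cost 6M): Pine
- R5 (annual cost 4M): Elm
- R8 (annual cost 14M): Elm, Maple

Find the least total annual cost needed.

The greedy cost-per-new-station heuristic would pick R7 and R2 for 18, but a cheaper cover exists.
Choose R2 and R5: together they cover Elm, Pine, Maple — every station.
Total annual cost: 11 + 4 = 15.
No cover costs less than 15.

15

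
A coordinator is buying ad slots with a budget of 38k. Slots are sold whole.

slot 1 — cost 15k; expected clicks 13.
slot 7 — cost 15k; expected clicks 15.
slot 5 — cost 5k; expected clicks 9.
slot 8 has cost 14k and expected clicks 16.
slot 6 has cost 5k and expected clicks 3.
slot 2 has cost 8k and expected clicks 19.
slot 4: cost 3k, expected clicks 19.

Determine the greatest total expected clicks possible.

This is an integer program with binary decision variables.
Allowing fractional choices, the relaxed optimum would be about 71.0, but ad slots are indivisible.
slot 5 + slot 8 + slot 2 + slot 4: cost 5 + 14 + 8 + 3 = 30 ≤ 38, expected clicks 9 + 16 + 19 + 19 = 63.
slot 5 + slot 8 + slot 6 + slot 2 + slot 4: cost 5 + 14 + 5 + 8 + 3 = 35 ≤ 38, expected clicks 9 + 16 + 3 + 19 + 19 = 66.
slot 7 + slot 5 + slot 6 + slot 2 + slot 4: cost 15 + 5 + 5 + 8 + 3 = 36 ≤ 38, expected clicks 15 + 9 + 3 + 19 + 19 = 65.
Best is slot 5, slot 8, slot 6, slot 2, and slot 4 with total expected clicks 66.

66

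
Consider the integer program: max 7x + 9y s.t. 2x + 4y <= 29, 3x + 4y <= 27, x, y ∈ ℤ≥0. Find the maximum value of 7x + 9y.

63

(x,y)=(9,0) is feasible, giving 63.
(x,y)=(8,0) is feasible, giving 56.
Maximum is 63 at (x,y)=(9,0).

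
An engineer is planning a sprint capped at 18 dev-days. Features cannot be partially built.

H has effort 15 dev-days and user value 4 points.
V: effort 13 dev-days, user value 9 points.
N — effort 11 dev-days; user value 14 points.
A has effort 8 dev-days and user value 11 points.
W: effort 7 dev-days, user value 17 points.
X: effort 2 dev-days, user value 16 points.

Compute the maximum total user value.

44

This is an integer program with binary decision variables.
Allowing fractional choices, the relaxed optimum would be about 45.3, but features are indivisible.
W + X: effort 7 + 2 = 9 ≤ 18, user value 17 + 16 = 33.
N + W: effort 11 + 7 = 18 ≤ 18, user value 14 + 17 = 31.
A + W + X: effort 8 + 7 + 2 = 17 ≤ 18, user value 11 + 17 + 16 = 44.
Best is A, W, and X with total user value 44.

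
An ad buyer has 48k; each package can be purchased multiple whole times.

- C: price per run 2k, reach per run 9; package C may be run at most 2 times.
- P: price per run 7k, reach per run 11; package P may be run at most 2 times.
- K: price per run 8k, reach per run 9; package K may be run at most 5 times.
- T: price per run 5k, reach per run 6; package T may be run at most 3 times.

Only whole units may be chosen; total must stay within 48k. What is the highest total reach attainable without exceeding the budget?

73

2×C, 2×P, 3×K, and 1×T: price 47 ≤ 48, reach 2·9 + 2·11 + 3·9 + 1·6 = 73.
2×C, 1×P, 4×K, and 1×T: price 48 ≤ 48, reach 2·9 + 1·11 + 4·9 + 1·6 = 71.
Best is 73.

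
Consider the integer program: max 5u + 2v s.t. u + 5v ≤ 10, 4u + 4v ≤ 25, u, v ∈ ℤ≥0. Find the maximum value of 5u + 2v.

(u,v)=(6,0): 1·6+5·0=6≤10, 4·6+4·0=24≤25, objective 30.
(u,v)=(5,1): 1·5+5·1=10≤10, 4·5+4·1=24≤25, objective 27.
(u,v)=(5,0): 1·5+5·0=5≤10, 4·5+4·0=20≤25, objective 25.
Maximum is 30 at (u,v)=(6,0).

30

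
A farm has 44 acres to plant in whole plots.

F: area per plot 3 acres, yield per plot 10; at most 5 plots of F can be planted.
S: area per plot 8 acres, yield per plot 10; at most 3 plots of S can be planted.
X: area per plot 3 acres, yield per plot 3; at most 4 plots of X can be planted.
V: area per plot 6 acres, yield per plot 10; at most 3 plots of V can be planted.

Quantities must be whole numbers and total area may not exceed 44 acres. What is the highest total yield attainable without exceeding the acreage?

This is a bounded integer knapsack.
5×F, 1×S, and 3×V: area 41 ≤ 44, yield 5·10 + 1·10 + 3·10 = 90.
5×F, 1×S, 1×X, and 3×V: area 44 ≤ 44, yield 5·10 + 1·10 + 1·3 + 3·10 = 93.
Best is 93.

93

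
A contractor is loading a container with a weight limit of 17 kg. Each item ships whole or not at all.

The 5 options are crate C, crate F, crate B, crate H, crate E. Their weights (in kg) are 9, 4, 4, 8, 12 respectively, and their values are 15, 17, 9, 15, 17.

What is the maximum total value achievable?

41

crate F + crate B + crate H: weight 4 + 4 + 8 = 16 ≤ 17, value 17 + 9 + 15 = 41.
crate C + crate F + crate B: weight 9 + 4 + 4 = 17 ≤ 17, value 15 + 17 + 9 = 41.
The maximum value is 41; one optimal choice is crate F, crate B, and crate H.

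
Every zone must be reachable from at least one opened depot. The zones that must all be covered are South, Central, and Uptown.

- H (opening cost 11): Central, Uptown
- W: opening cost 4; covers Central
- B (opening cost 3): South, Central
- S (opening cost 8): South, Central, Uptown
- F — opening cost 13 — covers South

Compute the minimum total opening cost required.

The greedy cost-per-new-zone heuristic would pick B and S for 11, but a cheaper cover exists.
S alone covers South, Central, Uptown — every zone.
Total opening cost: 8.
No cover costs less than 8.

8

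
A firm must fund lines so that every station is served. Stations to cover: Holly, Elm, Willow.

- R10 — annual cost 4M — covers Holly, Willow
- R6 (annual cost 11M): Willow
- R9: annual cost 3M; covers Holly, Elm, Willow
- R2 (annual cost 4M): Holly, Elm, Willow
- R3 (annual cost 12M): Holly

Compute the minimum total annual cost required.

R9 alone covers Holly, Elm, Willow — every station.
Total annual cost: 3.

3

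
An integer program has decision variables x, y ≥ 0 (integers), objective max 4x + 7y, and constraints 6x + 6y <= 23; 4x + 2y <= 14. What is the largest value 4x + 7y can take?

(x,y)=(0,3): 6·0+6·3=18≤23, 4·0+2·3=6≤14, objective 21.
(x,y)=(1,2): 6·1+6·2=18≤23, 4·1+2·2=8≤14, objective 18.
(x,y)=(0,2): 6·0+6·2=12≤23, 4·0+2·2=4≤14, objective 14.
No feasible integer point exceeds 21.

21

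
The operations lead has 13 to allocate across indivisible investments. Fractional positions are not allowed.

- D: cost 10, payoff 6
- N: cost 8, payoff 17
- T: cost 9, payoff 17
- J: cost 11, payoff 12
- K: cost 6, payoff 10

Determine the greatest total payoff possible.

Take N: cost 8 ≤ 13, payoff 17.
No feasible combination exceeds this.

17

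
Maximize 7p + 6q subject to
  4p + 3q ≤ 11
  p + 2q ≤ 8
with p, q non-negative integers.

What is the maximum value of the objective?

(p,q)=(2,1) is feasible, giving 20.
(p,q)=(1,2) is feasible, giving 19.
(p,q)=(0,3) is feasible, giving 18.
No feasible integer point exceeds 20.

20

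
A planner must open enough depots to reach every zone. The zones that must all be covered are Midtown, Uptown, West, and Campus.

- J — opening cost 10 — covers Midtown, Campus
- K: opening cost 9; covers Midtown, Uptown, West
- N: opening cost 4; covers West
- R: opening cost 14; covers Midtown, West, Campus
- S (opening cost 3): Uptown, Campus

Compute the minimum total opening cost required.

Choose K and S: together they cover Midtown, Uptown, West, Campus — every zone.
Total opening cost: 9 + 3 = 12.

12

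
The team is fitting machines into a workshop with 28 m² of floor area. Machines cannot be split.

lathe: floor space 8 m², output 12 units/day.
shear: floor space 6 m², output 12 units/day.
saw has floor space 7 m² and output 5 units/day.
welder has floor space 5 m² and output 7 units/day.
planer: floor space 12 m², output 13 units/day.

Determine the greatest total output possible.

37

Allowing fractional choices, the relaxed optimum would be about 40.8, but machines are indivisible.
lathe + shear + saw + welder: floor space 8 + 6 + 7 + 5 = 26 ≤ 28, output 12 + 12 + 5 + 7 = 36.
shear + welder + planer: floor space 6 + 5 + 12 = 23 ≤ 28, output 12 + 7 + 13 = 32.
lathe + shear + planer: floor space 8 + 6 + 12 = 26 ≤ 28, output 12 + 12 + 13 = 37.
Best is lathe, shear, and planer with total output 37.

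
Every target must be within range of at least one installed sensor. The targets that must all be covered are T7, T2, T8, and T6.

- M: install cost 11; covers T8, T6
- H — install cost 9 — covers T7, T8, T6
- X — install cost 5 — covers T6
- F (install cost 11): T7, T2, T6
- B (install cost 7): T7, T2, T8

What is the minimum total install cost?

This is an integer covering problem.
Choose X and B: together they cover T7, T2, T8, T6 — every target.
Total install cost: 5 + 7 = 12.
No cover costs less than 12.

12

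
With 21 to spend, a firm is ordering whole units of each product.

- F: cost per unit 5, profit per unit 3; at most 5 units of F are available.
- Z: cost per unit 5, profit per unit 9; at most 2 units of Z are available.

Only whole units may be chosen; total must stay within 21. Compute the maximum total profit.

24

Take 2×F and 2×Z: cost 20 ≤ 21, profit 2·3 + 2·9 = 24.
Z has the best ratio (9/5) and is taken to its limit of 2; remaining capacity is filled optimally with the others.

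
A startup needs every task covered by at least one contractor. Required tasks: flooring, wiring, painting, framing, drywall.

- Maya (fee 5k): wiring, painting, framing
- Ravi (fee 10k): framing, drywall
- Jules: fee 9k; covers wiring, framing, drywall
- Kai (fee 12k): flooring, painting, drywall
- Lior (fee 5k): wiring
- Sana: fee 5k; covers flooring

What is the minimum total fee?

This is a weighted set-cover instance.
Choose Maya and Kai: together they cover flooring, wiring, painting, framing, drywall — every task.
Total fee: 5 + 12 = 17.

17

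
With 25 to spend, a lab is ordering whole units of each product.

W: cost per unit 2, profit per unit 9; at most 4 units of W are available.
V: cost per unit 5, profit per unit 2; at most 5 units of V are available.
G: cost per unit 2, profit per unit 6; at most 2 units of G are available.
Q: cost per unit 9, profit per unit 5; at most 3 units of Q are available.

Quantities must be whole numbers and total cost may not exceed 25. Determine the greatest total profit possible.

53

W has the best ratio (9/2); taking only W gives at most 4×9 = 36 (stopped by the supply cap of 4).
Mixing does better — 4×W, 2×G, and 1×Q: cost 21 ≤ 25, profit 4·9 + 2·6 + 1·5 = 53.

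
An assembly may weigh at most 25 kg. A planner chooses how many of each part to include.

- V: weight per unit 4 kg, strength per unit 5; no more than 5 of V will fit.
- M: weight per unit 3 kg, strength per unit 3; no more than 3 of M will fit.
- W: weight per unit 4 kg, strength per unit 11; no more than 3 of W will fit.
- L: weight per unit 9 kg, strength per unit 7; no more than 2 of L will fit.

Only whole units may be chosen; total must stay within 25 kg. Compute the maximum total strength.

W has the best ratio (11/4); taking only W gives at most 3×11 = 33 (stopped by the supply cap of 3).
Mixing does better — 3×V and 3×W: weight 24 ≤ 25, strength 3·5 + 3·11 = 48.

48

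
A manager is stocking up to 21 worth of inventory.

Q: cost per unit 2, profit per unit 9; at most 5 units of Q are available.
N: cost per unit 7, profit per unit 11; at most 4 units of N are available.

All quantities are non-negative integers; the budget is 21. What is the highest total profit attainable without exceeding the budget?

5×Q and 1×N: cost 17 ≤ 21, profit 5·9 + 1·11 = 56.
3×Q and 2×N: cost 20 ≤ 21, profit 3·9 + 2·11 = 49.
Best is 56.

56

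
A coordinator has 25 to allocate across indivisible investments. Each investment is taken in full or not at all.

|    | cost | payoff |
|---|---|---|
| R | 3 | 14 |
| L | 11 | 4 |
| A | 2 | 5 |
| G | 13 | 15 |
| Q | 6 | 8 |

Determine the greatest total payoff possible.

42

This is an integer program with binary decision variables.
R + A + G + Q: cost 3 + 2 + 13 + 6 = 24 ≤ 25, payoff 14 + 5 + 15 + 8 = 42.
R + G + Q: cost 3 + 13 + 6 = 22 ≤ 25, payoff 14 + 15 + 8 = 37.
Best is R, A, G, and Q with total payoff 42.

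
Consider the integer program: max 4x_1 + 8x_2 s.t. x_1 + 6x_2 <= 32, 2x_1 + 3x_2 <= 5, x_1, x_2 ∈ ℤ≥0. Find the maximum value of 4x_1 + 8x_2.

(x_1,x_2)=(1,1): 1·1+6·1=7≤32, 2·1+3·1=5≤5, objective 12.
(x_1,x_2)=(0,1): 1·0+6·1=6≤32, 2·0+3·1=3≤5, objective 8.
(x_1,x_2)=(2,0): 1·2+6·0=2≤32, 2·2+3·0=4≤5, objective 8.
The best lattice point is (1,1), giving 12.

12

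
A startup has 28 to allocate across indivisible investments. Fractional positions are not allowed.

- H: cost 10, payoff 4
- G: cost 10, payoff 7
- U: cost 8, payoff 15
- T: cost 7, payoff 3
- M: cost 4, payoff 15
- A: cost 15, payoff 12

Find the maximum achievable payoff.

Allowing fractional choices, the relaxed optimum would be about 42.7, but investments are indivisible.
H + U + M: cost 10 + 8 + 4 = 22 ≤ 28, payoff 4 + 15 + 15 = 34.
G + U + M: cost 10 + 8 + 4 = 22 ≤ 28, payoff 7 + 15 + 15 = 37.
U + M + A: cost 8 + 4 + 15 = 27 ≤ 28, payoff 15 + 15 + 12 = 42.
Best is U, M, and A with total payoff 42.

42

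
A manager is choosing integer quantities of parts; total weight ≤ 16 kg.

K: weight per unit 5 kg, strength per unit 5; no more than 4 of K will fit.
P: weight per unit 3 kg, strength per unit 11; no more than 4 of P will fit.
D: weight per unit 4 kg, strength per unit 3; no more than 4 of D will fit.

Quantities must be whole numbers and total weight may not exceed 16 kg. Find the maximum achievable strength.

47

This is a bounded integer knapsack.
P has the best ratio (11/3); taking only P gives at most 4×11 = 44 (stopped by the supply cap of 4).
Mixing does better — 4×P and 1×D: weight 16 ≤ 16, strength 4·11 + 1·3 = 47.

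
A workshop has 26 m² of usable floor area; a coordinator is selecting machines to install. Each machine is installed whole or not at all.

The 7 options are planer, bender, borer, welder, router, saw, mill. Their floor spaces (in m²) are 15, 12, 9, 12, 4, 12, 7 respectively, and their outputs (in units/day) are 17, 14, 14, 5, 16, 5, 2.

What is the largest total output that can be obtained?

44

borer + router + saw: floor space 9 + 4 + 12 = 25 ≤ 26, output 14 + 16 + 5 = 35.
borer + welder + router: floor space 9 + 12 + 4 = 25 ≤ 26, output 14 + 5 + 16 = 35.
bender + borer + router: floor space 12 + 9 + 4 = 25 ≤ 26, output 14 + 14 + 16 = 44.
Best is bender, borer, and router with total output 44.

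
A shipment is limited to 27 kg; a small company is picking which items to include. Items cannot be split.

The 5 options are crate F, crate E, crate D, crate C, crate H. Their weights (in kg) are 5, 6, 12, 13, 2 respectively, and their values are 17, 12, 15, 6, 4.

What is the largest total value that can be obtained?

Take crate F, crate E, crate D, and crate H: weight 5 + 6 + 12 + 2 = 25 ≤ 27, value 17 + 12 + 15 + 4 = 48.
No other feasible combination does better.

48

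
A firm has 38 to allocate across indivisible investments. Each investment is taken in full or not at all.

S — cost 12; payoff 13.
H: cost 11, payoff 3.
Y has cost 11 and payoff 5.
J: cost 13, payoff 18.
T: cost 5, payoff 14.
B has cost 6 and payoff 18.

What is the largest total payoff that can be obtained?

63

Allowing fractional choices, the relaxed optimum would be about 63.9, but investments are indivisible.
H + J + T + B: cost 11 + 13 + 5 + 6 = 35 ≤ 38, payoff 3 + 18 + 14 + 18 = 53.
Y + J + T + B: cost 11 + 13 + 5 + 6 = 35 ≤ 38, payoff 5 + 18 + 14 + 18 = 55.
S + J + T + B: cost 12 + 13 + 5 + 6 = 36 ≤ 38, payoff 13 + 18 + 14 + 18 = 63.
Best is S, J, T, and B with total payoff 63.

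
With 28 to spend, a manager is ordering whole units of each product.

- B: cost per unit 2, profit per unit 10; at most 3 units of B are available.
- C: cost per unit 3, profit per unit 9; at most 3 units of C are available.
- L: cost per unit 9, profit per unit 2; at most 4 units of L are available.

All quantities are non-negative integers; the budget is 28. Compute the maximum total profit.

59

This is a bounded integer knapsack.
B has the best ratio (10/2); taking only B gives at most 3×10 = 30 (stopped by the supply cap of 3).
Mixing does better — 3×B, 3×C, and 1×L: cost 24 ≤ 28, profit 3·10 + 3·9 + 1·2 = 59.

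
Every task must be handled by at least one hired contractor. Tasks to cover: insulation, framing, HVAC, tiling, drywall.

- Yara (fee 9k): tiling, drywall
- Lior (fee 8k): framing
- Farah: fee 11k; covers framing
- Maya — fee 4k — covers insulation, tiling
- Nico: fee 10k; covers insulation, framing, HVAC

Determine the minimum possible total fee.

The greedy cost-per-new-task heuristic would pick Maya, Nico, and Yara for 23, but a cheaper cover exists.
Choose Yara and Nico: together they cover insulation, framing, HVAC, tiling, drywall — every task.
Total fee: 9 + 10 = 19.
No cover costs less than 19.

19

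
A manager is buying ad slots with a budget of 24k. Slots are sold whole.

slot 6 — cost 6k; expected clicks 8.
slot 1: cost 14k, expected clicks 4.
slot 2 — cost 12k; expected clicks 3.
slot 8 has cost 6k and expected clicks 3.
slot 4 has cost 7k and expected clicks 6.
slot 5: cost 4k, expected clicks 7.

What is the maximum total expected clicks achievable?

24

Allowing fractional choices, the relaxed optimum would be about 24.3, but ad slots are indivisible.
slot 6 + slot 1 + slot 5: cost 6 + 14 + 4 = 24 ≤ 24, expected clicks 8 + 4 + 7 = 19.
slot 6 + slot 8 + slot 4 + slot 5: cost 6 + 6 + 7 + 4 = 23 ≤ 24, expected clicks 8 + 3 + 6 + 7 = 24.
slot 6 + slot 4 + slot 5: cost 6 + 7 + 4 = 17 ≤ 24, expected clicks 8 + 6 + 7 = 21.
Best is slot 6, slot 8, slot 4, and slot 5 with total expected clicks 24.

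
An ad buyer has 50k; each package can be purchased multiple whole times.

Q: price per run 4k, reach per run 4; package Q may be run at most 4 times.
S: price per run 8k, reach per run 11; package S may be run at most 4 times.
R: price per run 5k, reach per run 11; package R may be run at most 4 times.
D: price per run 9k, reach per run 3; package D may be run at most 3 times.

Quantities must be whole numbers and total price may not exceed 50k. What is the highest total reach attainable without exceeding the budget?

This is a bounded integer knapsack.
1×Q, 3×S, and 4×R: price 48 ≤ 50, reach 1·4 + 3·11 + 4·11 = 81.
3×Q, 2×S, and 4×R: price 48 ≤ 50, reach 3·4 + 2·11 + 4·11 = 78.
Best is 81.

81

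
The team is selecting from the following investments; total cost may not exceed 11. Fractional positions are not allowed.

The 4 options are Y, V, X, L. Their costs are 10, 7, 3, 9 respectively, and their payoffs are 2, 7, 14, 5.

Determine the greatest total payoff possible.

21

X: cost 3 ≤ 11, payoff 14.
V + X: cost 7 + 3 = 10 ≤ 11, payoff 7 + 14 = 21.
Best is V and X with total payoff 21.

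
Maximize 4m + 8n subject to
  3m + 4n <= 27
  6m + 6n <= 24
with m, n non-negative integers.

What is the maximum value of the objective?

32

(m,n)=(0,4) is feasible, giving 32.
(m,n)=(1,3) is feasible, giving 28.
(m,n)=(0,3) is feasible, giving 24.
The best lattice point is (0,4), giving 32.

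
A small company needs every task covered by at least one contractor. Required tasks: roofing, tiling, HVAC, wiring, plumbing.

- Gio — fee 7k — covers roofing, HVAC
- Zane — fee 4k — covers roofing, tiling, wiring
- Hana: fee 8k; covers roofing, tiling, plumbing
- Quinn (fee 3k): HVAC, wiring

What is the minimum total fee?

This is a weighted set-cover instance.
The greedy cost-per-new-task heuristic would pick Zane, Quinn, and Hana for 15, but a cheaper cover exists.
Choose Hana and Quinn: together they cover roofing, tiling, HVAC, wiring, plumbing — every task.
Total fee: 8 + 3 = 11.
No cover costs less than 11.

11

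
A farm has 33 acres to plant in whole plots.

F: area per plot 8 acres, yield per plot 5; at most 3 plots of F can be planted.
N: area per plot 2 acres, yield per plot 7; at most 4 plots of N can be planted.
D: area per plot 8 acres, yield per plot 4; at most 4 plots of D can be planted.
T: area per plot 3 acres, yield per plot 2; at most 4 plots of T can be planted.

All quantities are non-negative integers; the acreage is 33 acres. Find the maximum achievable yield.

N has the best ratio (7/2); taking only N gives at most 4×7 = 28 (stopped by the supply cap of 4).
Mixing does better — 2×F, 4×N, and 3×T: area 33 ≤ 33, yield 2·5 + 4·7 + 3·2 = 44.

44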